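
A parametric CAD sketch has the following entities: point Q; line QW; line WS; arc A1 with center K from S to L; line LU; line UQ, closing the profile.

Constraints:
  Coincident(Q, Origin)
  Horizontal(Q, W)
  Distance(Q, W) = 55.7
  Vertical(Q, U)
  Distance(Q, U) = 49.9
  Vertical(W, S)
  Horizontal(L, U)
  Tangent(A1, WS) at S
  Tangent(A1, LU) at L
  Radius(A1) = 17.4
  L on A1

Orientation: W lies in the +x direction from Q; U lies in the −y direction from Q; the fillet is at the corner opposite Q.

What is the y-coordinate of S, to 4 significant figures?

-32.50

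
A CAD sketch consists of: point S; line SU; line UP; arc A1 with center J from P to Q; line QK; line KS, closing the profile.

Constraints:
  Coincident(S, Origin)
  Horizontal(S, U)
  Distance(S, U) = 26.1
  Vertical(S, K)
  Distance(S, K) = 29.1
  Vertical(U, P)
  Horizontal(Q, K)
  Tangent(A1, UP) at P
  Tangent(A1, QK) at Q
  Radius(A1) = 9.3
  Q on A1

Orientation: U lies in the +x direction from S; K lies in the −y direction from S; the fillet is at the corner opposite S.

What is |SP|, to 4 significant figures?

32.76

S is at the origin; S and U share the same y with |SU| = 26.1 and U on the +x side, so U = (26.10, 0.000). S and K share the same x with |SK| = 29.1 and K on the −y side, so K = (0.000, -29.10). The virtual corner opposite S is at (26.10, -29.10). A1 meets UP tangentially, so JP is at right angles to UP and since A1 is tangent to QK there, JQ ⟂ QK, with radius 9.3, so the center J sits 9.3 in from both sides at J = (16.80, -19.80). That places the tangent points at P = (26.10, -19.80) on UP and Q = (16.80, -29.10) on QK. Then |SP| = |P − S| = 32.76.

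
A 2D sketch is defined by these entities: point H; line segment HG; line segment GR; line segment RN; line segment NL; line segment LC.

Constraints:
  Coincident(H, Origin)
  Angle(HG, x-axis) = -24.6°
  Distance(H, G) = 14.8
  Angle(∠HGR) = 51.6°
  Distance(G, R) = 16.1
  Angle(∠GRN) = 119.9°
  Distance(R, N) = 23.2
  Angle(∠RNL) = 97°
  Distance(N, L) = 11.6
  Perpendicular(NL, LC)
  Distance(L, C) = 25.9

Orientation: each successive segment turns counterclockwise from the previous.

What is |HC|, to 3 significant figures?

8.23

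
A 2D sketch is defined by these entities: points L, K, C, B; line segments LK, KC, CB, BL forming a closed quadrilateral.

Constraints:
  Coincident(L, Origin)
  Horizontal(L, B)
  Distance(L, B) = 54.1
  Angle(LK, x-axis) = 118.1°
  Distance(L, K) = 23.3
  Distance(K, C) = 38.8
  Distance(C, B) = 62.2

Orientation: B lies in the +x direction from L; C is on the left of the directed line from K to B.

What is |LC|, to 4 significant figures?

51.27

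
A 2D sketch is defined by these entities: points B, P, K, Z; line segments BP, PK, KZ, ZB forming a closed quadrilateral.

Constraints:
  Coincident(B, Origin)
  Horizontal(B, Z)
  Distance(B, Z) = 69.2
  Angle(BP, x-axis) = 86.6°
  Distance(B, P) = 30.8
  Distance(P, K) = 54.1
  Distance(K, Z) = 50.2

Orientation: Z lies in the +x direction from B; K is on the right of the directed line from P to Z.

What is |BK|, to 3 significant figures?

29.8

B is at the origin; BZ is horizontal with |BZ| = 69.2 and Z in +x, so Z = (69.2, 0). BP runs at 86.6° with |BP| = 30.8, so P = (1.83, 30.7). K is determined by |PK| = 54.1 and |KZ| = 50.2 together: it lies at the intersection of circle(P, 54.1) and circle(Z, 50.2). With |PZ| = 74.1, the foot of the radical line on PZ is 39.8 from P and the perpendicular offset is √(54.1² − 39.8²) = 36.7. Taking the right-of-PZ solution: K = (22.8, -19.1).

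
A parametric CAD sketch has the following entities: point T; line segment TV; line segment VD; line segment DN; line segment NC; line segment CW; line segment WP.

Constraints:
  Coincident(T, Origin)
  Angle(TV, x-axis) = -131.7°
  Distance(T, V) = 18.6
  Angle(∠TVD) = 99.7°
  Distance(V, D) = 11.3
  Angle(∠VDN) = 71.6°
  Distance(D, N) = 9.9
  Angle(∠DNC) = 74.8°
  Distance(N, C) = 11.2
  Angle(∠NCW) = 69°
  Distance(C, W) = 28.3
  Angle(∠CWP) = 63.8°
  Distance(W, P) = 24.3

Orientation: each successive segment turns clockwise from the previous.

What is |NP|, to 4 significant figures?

17.68

∠NCW = 69.0° gives CW at -176.6° from the x-axis; with |CW| = 28.3, W = (-37.95, -13.47). ∠CWP = 63.8° gives WP at 67.20° from the x-axis; with |WP| = 24.3, P = (-28.53, 8.934). Then |NP| = |P − N| = 17.68.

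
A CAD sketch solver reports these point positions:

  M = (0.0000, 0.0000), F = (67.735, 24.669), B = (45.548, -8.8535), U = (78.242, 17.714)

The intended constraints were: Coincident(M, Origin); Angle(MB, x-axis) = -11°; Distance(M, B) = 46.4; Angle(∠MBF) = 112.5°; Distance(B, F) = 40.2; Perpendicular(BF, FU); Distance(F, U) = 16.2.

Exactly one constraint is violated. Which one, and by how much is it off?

Distance(F, U) = 16.2 — off by 3.60.

M = (0.00, 0.00) ✓; MB at -11.00° ✓; |MB| = 46.40 ✓; ∠MBF = 112.5° ✓; |BF| = 40.20 ✓; ∠(BF, FU) = 90.00° ✓; |FU| = 12.60 ✗.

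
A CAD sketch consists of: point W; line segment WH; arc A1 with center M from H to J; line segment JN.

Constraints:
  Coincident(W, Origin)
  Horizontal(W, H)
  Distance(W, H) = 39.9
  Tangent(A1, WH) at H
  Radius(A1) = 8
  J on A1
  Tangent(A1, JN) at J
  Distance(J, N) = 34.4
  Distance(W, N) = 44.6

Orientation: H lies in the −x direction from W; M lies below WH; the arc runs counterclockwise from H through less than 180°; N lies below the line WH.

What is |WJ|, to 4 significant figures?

47.69

W is at the origin; W and H share the same y with |WH| = 39.9 and H on the −x side, so H = (-39.90, 0.000). Tangency of A1 to WH means the radius MH is perpendicular to WH, so M = H + (0, -8) = (-39.90, -8.000). Since MJ ⟂ JN (tangency), |MN| = √(8.0² + 34.4²) = 35.32 regardless of where J sits on A1. So N lies on both circle(W, 44.6) and circle(M, 35.32); the below-WH intersection is N = (-22.30, -38.62). J is the foot of the tangent from N: J = (-45.75, -13.45).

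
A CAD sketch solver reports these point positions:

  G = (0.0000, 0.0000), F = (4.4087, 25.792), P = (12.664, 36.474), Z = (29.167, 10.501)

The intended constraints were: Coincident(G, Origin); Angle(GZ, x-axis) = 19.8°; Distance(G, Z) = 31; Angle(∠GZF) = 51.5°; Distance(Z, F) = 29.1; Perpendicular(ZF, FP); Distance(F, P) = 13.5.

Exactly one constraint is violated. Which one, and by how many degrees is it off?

Perpendicular(ZF, FP) — off by 6.00°.

G = (0.00, 0.00) ✓; GZ at 19.80° ✓; |GZ| = 31.00 ✓; ∠GZF = 51.50° ✓; |ZF| = 29.10 ✓; ∠(ZF, FP) = 96.00° ✗; |FP| = 13.50 ✓.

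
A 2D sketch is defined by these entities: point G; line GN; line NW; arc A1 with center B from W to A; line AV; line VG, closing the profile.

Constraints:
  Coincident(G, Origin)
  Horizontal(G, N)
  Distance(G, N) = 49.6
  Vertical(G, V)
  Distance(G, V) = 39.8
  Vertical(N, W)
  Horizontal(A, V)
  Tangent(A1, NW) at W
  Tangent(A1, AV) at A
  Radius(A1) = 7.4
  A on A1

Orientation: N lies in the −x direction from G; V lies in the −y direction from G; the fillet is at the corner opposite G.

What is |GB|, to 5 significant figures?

53.203

G is at the origin; G and N share the same y with |GN| = 49.6 and N on the −x side, so N = (-49.600, 0.0000). G and V share the same x with |GV| = 39.8 and V on the −y side, so V = (0.0000, -39.800). The virtual corner opposite G is at (-49.600, -39.800). Tangency of A1 to NW means the radius BW is perpendicular to NW and the tangent condition forces BA to be normal to AV, with radius 7.4, so the center B sits 7.4 in from both sides at B = (-42.200, -32.400). Then |GB| = |B − G| = 53.203.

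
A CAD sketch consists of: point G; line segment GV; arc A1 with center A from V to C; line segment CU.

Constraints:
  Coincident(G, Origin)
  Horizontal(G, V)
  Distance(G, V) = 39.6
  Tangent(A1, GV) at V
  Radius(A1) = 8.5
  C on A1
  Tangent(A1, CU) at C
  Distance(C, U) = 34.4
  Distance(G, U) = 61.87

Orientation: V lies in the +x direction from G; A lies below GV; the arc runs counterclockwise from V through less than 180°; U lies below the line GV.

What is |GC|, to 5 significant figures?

33.676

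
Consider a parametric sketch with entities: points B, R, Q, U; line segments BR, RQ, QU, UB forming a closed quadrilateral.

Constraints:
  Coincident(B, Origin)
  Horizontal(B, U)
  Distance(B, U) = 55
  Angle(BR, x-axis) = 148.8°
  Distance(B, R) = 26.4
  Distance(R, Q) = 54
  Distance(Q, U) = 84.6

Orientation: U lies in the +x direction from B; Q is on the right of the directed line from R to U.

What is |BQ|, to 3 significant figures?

44.7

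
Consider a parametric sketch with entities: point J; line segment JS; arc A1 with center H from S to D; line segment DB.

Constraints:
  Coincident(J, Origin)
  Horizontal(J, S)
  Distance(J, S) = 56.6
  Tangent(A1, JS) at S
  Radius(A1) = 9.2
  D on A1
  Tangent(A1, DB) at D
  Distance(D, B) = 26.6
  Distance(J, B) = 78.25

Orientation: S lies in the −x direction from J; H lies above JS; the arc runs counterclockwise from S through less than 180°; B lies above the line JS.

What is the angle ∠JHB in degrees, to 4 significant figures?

129.3°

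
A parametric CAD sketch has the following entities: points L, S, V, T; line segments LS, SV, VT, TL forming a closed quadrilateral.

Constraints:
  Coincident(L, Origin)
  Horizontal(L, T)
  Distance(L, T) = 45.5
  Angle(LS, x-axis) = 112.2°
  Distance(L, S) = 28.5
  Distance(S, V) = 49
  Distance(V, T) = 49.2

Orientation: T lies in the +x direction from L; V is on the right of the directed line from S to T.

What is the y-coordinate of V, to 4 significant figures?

-21.16

L is at the origin; LT is horizontal with |LT| = 45.5 and T in +x, so T = (45.5, 0). LS runs at 112.2° with |LS| = 28.5, so S = (-10.77, 26.39). V is determined by |SV| = 49.0 and |VT| = 49.2 together: it lies at the intersection of circle(S, 49.0) and circle(T, 49.2). With |ST| = 62.15, the foot of the radical line on ST is 30.92 from S and the perpendicular offset is √(49.0² − 30.92²) = 38.02. Taking the right-of-ST solution: V = (1.082, -21.16).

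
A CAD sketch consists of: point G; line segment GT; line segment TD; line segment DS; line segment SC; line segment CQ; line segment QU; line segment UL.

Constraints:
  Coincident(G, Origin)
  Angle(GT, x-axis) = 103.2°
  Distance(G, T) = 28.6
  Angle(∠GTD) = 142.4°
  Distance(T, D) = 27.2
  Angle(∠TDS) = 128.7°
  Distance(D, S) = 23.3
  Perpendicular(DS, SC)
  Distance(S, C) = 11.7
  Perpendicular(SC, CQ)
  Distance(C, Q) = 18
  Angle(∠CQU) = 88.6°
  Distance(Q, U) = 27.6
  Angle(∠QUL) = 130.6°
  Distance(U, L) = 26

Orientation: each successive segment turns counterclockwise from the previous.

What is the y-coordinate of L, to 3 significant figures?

71.2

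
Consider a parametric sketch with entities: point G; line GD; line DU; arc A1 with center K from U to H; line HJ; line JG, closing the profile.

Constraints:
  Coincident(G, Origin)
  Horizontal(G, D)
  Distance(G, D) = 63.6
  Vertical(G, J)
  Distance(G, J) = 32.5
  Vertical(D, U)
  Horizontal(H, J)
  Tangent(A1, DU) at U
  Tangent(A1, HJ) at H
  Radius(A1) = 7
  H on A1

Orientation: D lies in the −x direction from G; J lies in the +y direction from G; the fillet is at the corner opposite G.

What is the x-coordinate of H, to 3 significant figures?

-56.6

G is at the origin; G and D share the same y with |GD| = 63.6 and D on the −x side, so D = (-63.6, 0.00). GJ is vertical with |GJ| = 32.5 and J on the +y side, so J = (0.00, 32.5). The virtual corner opposite G is at (-63.6, 32.5). Tangency of A1 to DU means the radius KU is perpendicular to DU and A1 meets HJ tangentially, so KH is at right angles to HJ, with radius 7.0, so the center K sits 7.0 in from both sides at K = (-56.6, 25.5). That places the tangent points at U = (-63.6, 25.5) on DU and H = (-56.6, 32.5) on HJ. So H.x = -56.6.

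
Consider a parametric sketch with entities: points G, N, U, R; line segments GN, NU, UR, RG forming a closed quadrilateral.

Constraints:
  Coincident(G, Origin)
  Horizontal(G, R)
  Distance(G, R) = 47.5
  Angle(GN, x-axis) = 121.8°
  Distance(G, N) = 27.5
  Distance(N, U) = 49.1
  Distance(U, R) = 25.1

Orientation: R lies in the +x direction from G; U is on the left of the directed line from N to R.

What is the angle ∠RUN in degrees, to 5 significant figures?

123.16°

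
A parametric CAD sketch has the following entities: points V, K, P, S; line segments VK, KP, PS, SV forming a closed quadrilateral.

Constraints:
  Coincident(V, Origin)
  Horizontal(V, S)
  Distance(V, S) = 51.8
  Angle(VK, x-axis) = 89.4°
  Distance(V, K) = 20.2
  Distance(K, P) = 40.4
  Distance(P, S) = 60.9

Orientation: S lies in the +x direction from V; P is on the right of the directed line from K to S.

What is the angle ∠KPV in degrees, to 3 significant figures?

7.82°

Checks: |KP| = 40.40 ✓; |PS| = 60.90 ✓.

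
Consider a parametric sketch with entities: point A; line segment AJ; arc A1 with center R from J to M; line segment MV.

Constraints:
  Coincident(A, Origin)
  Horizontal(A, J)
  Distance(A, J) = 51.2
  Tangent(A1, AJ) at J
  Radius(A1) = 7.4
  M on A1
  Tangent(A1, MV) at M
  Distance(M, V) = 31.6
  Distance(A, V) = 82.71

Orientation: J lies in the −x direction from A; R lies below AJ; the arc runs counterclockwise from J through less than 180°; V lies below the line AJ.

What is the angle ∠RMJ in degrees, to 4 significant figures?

68.25°

Checks: |RM| = 7.400 ✓; ∠(RM, MV) = 90.00° ✓; |MV| = 31.60 ✓; |AV| = 82.71 ✓.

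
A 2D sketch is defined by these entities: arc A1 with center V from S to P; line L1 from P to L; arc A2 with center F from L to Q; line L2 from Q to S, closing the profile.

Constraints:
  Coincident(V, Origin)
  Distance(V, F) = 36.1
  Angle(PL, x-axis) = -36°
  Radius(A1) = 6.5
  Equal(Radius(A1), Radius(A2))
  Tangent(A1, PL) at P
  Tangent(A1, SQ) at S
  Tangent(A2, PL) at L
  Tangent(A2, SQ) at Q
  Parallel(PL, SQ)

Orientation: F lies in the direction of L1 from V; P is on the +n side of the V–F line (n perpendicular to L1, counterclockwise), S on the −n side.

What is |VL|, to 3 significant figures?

36.7

The slot axis is L1's direction at -36.0°, so u = (cos -36.0°, sin -36.0°) = (0.809, -0.588) and n = (−sin -36.0°, cos -36.0°) = (0.588, 0.809). V is at the origin and F lies 36.1 along u from V, so F = 36.1·u = (29.2, -21.2). Tangency of A1 to both parallel lines with radius 6.5 puts P and S at V ± 6.5·n: P = (3.82, 5.26), S = (-3.82, -5.26). Equal radii place L and Q the same way about F: L = F + 6.5·n = (33.0, -16.0), Q = F − 6.5·n = (25.4, -26.5). Then |VL| = |L − V| = 36.7.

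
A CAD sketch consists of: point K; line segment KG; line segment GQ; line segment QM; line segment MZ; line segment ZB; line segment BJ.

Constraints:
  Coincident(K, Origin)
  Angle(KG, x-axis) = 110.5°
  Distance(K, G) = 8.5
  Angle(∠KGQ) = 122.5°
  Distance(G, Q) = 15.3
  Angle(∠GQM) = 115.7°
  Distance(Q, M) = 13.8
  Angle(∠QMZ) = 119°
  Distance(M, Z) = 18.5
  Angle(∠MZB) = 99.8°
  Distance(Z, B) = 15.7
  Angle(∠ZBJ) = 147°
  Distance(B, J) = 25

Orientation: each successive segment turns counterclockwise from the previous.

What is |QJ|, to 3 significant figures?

31.9

K is at the origin; KG runs at 110.5° with length 8.5, so G = (-2.98, 7.96). ∠KGQ = 122.5° gives GQ at 168° from the x-axis; with |GQ| = 15.3, Q = (-17.9, 11.1). ∠GQM = 115.7° gives QM at -128° from the x-axis; with |QM| = 13.8, M = (-26.4, 0.224). ∠QMZ = 119.0° gives MZ at -66.7° from the x-axis; with |MZ| = 18.5, Z = (-19.1, -16.8). ∠MZB = 99.8° gives ZB at 13.5° from the x-axis; with |ZB| = 15.7, B = (-3.80, -13.1). ∠ZBJ = 147.0° gives BJ at 46.5° from the x-axis; with |BJ| = 25.0, J = (13.4, 5.03). Then |QJ| = |J − Q| = 31.9.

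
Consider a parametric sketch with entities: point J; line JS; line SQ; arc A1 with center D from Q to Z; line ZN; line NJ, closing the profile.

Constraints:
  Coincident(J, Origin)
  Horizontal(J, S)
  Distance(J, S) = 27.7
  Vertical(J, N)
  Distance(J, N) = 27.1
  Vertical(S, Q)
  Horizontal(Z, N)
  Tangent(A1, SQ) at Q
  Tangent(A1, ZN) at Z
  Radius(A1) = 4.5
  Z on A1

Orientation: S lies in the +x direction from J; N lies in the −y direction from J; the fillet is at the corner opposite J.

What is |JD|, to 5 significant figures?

32.388

JN is vertical with |JN| = 27.1 and N on the −y side, so N = (0.0000, -27.100). The virtual corner opposite J is at (27.700, -27.100). Since A1 is tangent to SQ there, DQ ⟂ SQ and the tangent condition forces DZ to be normal to ZN, with radius 4.5, so the center D sits 4.5 in from both sides at D = (23.200, -22.600). Then |JD| = |D − J| = 32.388.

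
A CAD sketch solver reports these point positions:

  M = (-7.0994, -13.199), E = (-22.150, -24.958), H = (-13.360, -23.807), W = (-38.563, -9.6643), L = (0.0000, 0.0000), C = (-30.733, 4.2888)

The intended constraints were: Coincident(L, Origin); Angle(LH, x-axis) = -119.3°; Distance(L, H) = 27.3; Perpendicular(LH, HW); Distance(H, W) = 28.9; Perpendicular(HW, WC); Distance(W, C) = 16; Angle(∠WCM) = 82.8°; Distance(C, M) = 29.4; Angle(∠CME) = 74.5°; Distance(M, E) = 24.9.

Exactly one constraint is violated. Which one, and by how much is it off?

Distance(M, E) = 24.9 — off by 5.80.

L = (0.00, 0.00) ✓; LH at -119.3° ✓; |LH| = 27.30 ✓; ∠(LH, HW) = 90.00° ✓; |HW| = 28.90 ✓; ∠(HW, WC) = 90.00° ✓; |WC| = 16.00 ✓; ∠WCM = 82.80° ✓; |CM| = 29.40 ✓; ∠CME = 74.50° ✓; |ME| = 19.10 ✗.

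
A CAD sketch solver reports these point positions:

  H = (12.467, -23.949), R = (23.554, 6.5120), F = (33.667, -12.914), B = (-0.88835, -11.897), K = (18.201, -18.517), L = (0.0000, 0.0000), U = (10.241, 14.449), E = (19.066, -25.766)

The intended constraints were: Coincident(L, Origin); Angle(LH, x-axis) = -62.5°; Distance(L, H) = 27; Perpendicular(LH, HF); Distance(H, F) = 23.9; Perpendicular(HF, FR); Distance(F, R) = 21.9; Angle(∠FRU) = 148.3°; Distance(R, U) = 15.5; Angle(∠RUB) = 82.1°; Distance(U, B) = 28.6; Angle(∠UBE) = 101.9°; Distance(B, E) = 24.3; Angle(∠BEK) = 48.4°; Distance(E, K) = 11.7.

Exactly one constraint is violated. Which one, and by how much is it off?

Distance(E, K) = 11.7 — off by 4.40.

L = (0.00, 0.00) ✓; LH at -62.50° ✓; |LH| = 27.00 ✓; ∠(LH, HF) = 90.00° ✓; |HF| = 23.90 ✓; ∠(HF, FR) = 90.00° ✓; |FR| = 21.90 ✓; ∠FRU = 148.3° ✓; |RU| = 15.50 ✓; ∠RUB = 82.10° ✓; |UB| = 28.60 ✓; ∠UBE = 101.9° ✓; |BE| = 24.30 ✓; ∠BEK = 48.39° ✓; |EK| = 7.300 ✗.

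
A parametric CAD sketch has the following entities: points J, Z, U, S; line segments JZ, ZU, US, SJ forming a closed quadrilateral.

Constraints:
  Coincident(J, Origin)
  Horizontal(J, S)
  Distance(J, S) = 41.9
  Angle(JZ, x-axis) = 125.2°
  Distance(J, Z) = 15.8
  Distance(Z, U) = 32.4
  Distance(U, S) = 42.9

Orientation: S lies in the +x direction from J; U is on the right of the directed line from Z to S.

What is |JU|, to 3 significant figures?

17.5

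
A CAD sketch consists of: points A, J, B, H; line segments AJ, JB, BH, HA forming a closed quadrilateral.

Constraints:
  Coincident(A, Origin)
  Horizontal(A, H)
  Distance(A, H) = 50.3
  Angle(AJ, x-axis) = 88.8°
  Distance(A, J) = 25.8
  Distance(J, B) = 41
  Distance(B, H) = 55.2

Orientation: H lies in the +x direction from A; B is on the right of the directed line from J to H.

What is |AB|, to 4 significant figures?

15.33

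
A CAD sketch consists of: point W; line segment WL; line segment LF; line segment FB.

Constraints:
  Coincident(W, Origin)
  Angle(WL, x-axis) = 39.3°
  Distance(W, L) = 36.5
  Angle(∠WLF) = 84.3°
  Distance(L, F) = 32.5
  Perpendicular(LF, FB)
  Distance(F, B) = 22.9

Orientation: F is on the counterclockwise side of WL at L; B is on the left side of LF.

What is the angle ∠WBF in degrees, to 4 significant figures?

114.9°

W is at the origin; WL runs at 39.3° with length 36.5, so L = 36.5·(cos 39.3°, sin 39.3°) = (28.25, 23.12). ∠WLF = 84.3°, so LF runs at 39.3° + (180° − 84.3°) = 135.0° from the x-axis; with |LF| = 32.5, F = L + 32.5·(cos 135.0°, sin 135.0°) = (5.264, 46.10). The perpendicularity gives FB at right angles to LF; with |FB| = 22.9 on the left of LF, B = F + 22.9·(-0.7071, -0.7071) = (-10.93, 29.91). Then cos ∠WBF = BW·BF / (|BW||BF|), giving 114.9°.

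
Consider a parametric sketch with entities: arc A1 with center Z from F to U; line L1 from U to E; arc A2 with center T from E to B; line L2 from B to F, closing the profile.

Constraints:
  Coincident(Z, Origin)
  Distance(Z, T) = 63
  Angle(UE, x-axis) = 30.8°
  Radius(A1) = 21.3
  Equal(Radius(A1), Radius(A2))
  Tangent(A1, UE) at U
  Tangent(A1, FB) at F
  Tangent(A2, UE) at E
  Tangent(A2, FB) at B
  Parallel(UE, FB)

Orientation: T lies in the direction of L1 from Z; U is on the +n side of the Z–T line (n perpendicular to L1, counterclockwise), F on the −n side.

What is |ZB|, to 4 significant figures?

66.50

The slot axis is L1's direction at 30.8°, so u = (cos 30.8°, sin 30.8°) = (0.8590, 0.5120) and n = (−sin 30.8°, cos 30.8°) = (-0.5120, 0.8590). Z is at the origin and T lies 63.0 along u from Z, so T = 63.0·u = (54.11, 32.26). Tangency of A1 to both parallel lines with radius 21.3 puts U and F at Z ± 21.3·n: U = (-10.91, 18.30), F = (10.91, -18.30). Equal radii place E and B the same way about T: E = T + 21.3·n = (43.21, 50.55), B = T − 21.3·n = (65.02, 13.96). Then |ZB| = |B − Z| = 66.50.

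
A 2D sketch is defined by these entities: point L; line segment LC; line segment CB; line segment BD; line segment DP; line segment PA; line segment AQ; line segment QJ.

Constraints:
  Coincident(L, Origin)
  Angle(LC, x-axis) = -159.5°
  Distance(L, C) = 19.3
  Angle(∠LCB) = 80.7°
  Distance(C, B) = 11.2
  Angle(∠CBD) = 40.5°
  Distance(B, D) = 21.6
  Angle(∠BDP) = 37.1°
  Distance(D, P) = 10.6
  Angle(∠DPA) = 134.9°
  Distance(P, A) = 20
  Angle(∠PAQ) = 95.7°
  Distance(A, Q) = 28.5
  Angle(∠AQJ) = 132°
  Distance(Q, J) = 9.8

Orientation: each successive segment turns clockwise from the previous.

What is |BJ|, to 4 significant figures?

31.19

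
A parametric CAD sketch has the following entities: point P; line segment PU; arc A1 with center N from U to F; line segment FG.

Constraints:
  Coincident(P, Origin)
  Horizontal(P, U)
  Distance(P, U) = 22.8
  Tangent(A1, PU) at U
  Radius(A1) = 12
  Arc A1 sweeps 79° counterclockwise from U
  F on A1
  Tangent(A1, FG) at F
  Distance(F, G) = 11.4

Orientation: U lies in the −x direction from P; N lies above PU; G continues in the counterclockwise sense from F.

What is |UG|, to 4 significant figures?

25.13

P is at the origin; PU is horizontal with |PU| = 22.8 and U on the −x side, so U = (-22.80, 0.000). The tangent condition forces NU to be normal to PU, so N = U + (0, 12) = (-22.80, 12.00). On A1, U sits at bearing -90° from N; a 79° counterclockwise sweep puts F at bearing -11°, so F = N + 12.0·(cos -11°, sin -11°) = (-11.02, 9.710). A1 meets FG tangentially, so NF is at right angles to FG, so FG runs along (−sin -11°, cos -11°); with |FG| = 11.4, G = (-8.845, 20.90). Then |UG| = |G − U| = 25.13.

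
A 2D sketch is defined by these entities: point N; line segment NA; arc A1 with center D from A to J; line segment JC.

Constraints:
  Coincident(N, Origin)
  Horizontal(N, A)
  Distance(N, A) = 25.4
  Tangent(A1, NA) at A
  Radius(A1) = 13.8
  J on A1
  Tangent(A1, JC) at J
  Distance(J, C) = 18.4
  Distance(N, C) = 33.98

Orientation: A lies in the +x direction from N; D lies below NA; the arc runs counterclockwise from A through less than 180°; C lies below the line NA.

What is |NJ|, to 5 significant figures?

17.894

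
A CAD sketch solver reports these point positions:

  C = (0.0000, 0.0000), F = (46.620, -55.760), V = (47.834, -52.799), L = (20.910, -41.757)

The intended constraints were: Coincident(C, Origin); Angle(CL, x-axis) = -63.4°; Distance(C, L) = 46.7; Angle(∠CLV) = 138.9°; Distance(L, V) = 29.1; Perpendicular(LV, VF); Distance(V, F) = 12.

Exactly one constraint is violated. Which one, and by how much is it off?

Distance(V, F) = 12 — off by 8.80.

C = (0.00, 0.00) ✓; CL at -63.40° ✓; |CL| = 46.70 ✓; ∠CLV = 138.9° ✓; |LV| = 29.10 ✓; ∠(LV, VF) = 89.99° ✓; |VF| = 3.200 ✗.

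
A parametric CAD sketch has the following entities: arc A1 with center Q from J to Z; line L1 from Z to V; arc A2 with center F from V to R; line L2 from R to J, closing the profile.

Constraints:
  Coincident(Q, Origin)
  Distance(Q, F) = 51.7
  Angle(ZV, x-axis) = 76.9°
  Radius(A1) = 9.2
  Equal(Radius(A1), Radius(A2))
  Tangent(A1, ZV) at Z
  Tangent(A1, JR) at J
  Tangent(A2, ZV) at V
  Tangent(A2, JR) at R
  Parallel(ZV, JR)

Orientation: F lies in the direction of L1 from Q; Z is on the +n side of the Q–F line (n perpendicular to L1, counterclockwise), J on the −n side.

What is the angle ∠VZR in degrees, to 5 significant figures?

19.591°

The slot axis is L1's direction at 76.9°, so u = (cos 76.9°, sin 76.9°) = (0.22665, 0.97398) and n = (−sin 76.9°, cos 76.9°) = (-0.97398, 0.22665). Q is at the origin and F lies 51.7 along u from Q, so F = 51.7·u = (11.718, 50.355). Tangency of A1 to both parallel lines with radius 9.2 puts Z and J at Q ± 9.2·n: Z = (-8.9606, 2.0852), J = (8.9606, -2.0852). Equal radii place V and R the same way about F: V = F + 9.2·n = (2.7573, 52.440), R = F − 9.2·n = (20.678, 48.269). Then cos ∠VZR = ZV·ZR / (|ZV||ZR|), giving 19.591°.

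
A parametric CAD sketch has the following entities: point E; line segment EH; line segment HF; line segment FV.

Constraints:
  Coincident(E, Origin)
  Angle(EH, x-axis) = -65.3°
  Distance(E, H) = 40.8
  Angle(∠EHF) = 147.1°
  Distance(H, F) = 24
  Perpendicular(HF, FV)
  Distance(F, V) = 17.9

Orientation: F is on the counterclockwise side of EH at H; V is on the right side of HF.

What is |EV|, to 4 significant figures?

70.70

E is at the origin; EH runs at -65.3° with length 40.8, so H = 40.8·(cos -65.3°, sin -65.3°) = (17.05, -37.07). ∠EHF = 147.1°, so HF runs at -65.3° + (180° − 147.1°) = -32.40° from the x-axis; with |HF| = 24.0, F = H + 24.0·(cos -32.40°, sin -32.40°) = (37.31, -49.93). HF is perpendicular to FV; with |FV| = 17.9 on the right of HF, V = F + 17.9·(-0.5358, -0.8443) = (27.72, -65.04). Then |EV| = |V − E| = 70.70.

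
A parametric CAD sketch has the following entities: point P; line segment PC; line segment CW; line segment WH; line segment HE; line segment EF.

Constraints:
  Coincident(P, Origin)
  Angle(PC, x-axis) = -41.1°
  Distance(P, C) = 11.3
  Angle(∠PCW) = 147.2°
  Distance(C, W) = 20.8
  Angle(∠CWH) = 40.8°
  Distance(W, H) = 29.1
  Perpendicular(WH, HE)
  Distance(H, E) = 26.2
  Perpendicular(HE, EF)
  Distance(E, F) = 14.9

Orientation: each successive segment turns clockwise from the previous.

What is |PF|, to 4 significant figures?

16.85

P is at the origin; PC runs at -41.1° with length 11.3, so C = (8.515, -7.428). ∠PCW = 147.2° gives CW at -73.90° from the x-axis; with |CW| = 20.8, W = (14.28, -27.41). ∠CWH = 40.8° gives WH at 146.9° from the x-axis; with |WH| = 29.1, H = (-10.09, -11.52). The perpendicularity gives HE at right angles to WH, so HE runs at 56.90°; with |HE| = 26.2, E = (4.214, 10.43). The perpendicularity gives EF at right angles to HE, so EF runs at -33.10°; with |EF| = 14.9, F = (16.70, 2.290). Then |PF| = |F − P| = 16.85.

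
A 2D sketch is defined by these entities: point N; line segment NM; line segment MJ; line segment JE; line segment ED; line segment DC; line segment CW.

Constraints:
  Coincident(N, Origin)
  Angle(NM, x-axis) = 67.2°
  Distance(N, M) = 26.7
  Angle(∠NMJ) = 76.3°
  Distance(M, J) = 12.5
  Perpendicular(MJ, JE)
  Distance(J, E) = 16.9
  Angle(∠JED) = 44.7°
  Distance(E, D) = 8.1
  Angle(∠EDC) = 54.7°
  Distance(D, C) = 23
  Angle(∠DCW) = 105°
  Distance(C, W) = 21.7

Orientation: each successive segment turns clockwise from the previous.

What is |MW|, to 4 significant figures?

47.07

N is at the origin; NM runs at 67.2° with length 26.7, so M = (10.35, 24.61). ∠NMJ = 76.3° gives MJ at -36.50° from the x-axis; with |MJ| = 12.5, J = (20.39, 17.18). MJ ⟂ JE, so JE runs at -126.5°; with |JE| = 16.9, E = (10.34, 3.593). ∠JED = 44.7° gives ED at 98.20° from the x-axis; with |ED| = 8.1, D = (9.187, 11.61). ∠EDC = 54.7° gives DC at -27.10° from the x-axis; with |DC| = 23.0, C = (29.66, 1.133). ∠DCW = 105.0° gives CW at -102.1° from the x-axis; with |CW| = 21.7, W = (25.11, -20.08). Then |MW| = |W − M| = 47.07.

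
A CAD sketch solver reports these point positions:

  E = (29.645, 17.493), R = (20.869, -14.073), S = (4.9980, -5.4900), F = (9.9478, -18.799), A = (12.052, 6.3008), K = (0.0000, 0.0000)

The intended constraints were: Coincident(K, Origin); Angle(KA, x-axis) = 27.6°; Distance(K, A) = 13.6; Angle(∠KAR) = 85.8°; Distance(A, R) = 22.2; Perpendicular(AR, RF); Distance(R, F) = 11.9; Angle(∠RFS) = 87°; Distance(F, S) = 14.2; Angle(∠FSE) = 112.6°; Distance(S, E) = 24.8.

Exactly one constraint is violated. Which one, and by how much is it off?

Distance(S, E) = 24.8 — off by 8.90.

K = (0.00, 0.00) ✓; KA at 27.60° ✓; |KA| = 13.60 ✓; ∠KAR = 85.80° ✓; |AR| = 22.20 ✓; ∠(AR, RF) = 90.00° ✓; |RF| = 11.90 ✓; ∠RFS = 87.00° ✓; |FS| = 14.20 ✓; ∠FSE = 112.6° ✓; |SE| = 33.70 ✗.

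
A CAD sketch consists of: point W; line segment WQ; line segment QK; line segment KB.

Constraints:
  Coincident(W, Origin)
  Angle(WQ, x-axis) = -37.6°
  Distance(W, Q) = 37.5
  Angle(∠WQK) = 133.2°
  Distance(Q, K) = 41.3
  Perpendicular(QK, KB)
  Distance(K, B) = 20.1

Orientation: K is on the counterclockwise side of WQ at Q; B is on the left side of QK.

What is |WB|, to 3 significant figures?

67.4

W is at the origin; WQ runs at -37.6° with length 37.5, so Q = 37.5·(cos -37.6°, sin -37.6°) = (29.7, -22.9). ∠WQK = 133.2°, so QK runs at -37.6° + (180° − 133.2°) = 9.20° from the x-axis; with |QK| = 41.3, K = Q + 41.3·(cos 9.20°, sin 9.20°) = (70.5, -16.3). The perpendicularity gives KB at right angles to QK; with |KB| = 20.1 on the left of QK, B = K + 20.1·(-0.160, 0.987) = (67.3, 3.56). Then |WB| = |B − W| = 67.4.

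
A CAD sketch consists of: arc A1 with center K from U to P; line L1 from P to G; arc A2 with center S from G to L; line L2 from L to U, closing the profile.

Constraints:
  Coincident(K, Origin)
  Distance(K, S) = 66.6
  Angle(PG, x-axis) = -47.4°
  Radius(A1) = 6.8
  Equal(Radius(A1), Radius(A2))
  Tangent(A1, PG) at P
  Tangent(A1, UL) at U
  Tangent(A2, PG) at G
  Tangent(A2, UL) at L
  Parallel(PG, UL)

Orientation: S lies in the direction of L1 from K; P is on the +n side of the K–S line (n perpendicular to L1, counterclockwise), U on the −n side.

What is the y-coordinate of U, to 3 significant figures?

-4.60

K is at the origin and S lies 66.6 along u from K, so S = 66.6·u = (45.1, -49.0). Tangency of A1 to both parallel lines with radius 6.8 puts P and U at K ± 6.8·n: P = (5.01, 4.60), U = (-5.01, -4.60). So U.y = -4.60.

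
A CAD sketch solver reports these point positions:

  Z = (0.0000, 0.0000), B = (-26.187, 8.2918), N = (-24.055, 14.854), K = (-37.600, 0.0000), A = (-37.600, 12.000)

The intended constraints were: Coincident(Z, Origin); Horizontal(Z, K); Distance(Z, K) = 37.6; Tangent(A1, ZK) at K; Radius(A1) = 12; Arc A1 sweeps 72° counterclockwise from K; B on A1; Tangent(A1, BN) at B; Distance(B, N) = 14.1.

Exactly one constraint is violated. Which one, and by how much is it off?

Distance(B, N) = 14.1 — off by 7.20.

Z = (0.00, 0.00) ✓; Z.y = 0.00, K.y = 0.00 ✓; |ZK| = 37.60 ✓; ∠(AK, KZ) = 90.00° ✓; |AK| = 12.00 ✓; bearing(A→B) − bearing(A→K) = 72.00° ✓; |AB| = 12.00 ✓; ∠(AB, BN) = 90.00° ✓; |BN| = 6.900 ✗.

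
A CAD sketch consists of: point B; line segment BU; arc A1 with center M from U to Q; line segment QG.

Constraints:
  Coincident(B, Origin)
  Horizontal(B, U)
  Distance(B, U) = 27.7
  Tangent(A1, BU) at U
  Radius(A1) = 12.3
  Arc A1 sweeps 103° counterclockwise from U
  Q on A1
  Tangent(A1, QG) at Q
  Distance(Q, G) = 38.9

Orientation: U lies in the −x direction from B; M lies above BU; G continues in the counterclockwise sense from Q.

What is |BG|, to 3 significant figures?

58.3

B is at the origin; BU is horizontal with |BU| = 27.7 and U on the −x side, so U = (-27.7, 0.00). Tangency of A1 to BU means the radius MU is perpendicular to BU, so M = U + (0, 12.3) = (-27.7, 12.3). On A1, U sits at bearing -90° from M; a 103° counterclockwise sweep puts Q at bearing 13°, so Q = M + 12.3·(cos 13°, sin 13°) = (-15.7, 15.1). Since A1 is tangent to QG there, MQ ⟂ QG, so QG runs along (−sin 13°, cos 13°); with |QG| = 38.9, G = (-24.5, 53.0). Then |BG| = |G − B| = 58.3.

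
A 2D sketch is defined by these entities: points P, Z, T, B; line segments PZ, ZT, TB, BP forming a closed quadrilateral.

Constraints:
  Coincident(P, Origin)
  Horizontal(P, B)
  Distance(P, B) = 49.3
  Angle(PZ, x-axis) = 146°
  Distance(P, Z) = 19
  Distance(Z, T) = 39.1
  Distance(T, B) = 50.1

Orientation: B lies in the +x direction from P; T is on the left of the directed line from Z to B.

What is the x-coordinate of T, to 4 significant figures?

14.20

P is at the origin; PB is horizontal with |PB| = 49.3 and B in +x, so B = (49.3, 0). PZ runs at 146.0° with |PZ| = 19.0, so Z = (-15.75, 10.62). T is determined by |ZT| = 39.1 and |TB| = 50.1 together: it lies at the intersection of circle(Z, 39.1) and circle(B, 50.1). With |ZB| = 65.91, the foot of the radical line on ZB is 25.51 from Z and the perpendicular offset is √(39.1² − 25.51²) = 29.63. Taking the left-of-ZB solution: T = (14.20, 35.75).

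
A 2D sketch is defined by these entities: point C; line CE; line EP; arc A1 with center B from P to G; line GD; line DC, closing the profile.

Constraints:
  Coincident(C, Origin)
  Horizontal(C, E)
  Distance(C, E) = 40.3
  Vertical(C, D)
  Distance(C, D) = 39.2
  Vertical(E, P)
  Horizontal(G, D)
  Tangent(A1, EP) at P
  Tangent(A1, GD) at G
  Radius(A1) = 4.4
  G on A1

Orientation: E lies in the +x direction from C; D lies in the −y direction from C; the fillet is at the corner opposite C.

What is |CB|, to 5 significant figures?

49.998

C is at the origin; C and E share the same y with |CE| = 40.3 and E on the +x side, so E = (40.300, 0.0000). C and D share the same x with |CD| = 39.2 and D on the −y side, so D = (0.0000, -39.200). The virtual corner opposite C is at (40.300, -39.200). Since A1 is tangent to EP there, BP ⟂ EP and tangency of A1 to GD means the radius BG is perpendicular to GD, with radius 4.4, so the center B sits 4.4 in from both sides at B = (35.900, -34.800). Then |CB| = |B − C| = 49.998.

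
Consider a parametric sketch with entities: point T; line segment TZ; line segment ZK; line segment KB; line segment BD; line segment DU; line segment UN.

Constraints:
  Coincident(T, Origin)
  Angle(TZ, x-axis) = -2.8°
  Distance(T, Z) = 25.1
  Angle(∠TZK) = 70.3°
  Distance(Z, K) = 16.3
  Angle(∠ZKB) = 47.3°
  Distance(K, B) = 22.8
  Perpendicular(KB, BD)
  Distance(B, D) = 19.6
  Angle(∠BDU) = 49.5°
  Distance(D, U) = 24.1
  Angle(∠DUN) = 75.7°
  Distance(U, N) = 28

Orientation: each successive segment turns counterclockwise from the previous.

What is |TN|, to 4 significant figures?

5.053

T is at the origin; TZ runs at -2.8° with length 25.1, so Z = (25.07, -1.226). ∠TZK = 70.3° gives ZK at 106.9° from the x-axis; with |ZK| = 16.3, K = (20.33, 14.37). ∠ZKB = 47.3° gives KB at -120.4° from the x-axis; with |KB| = 22.8, B = (8.794, -5.295). KB is perpendicular to BD, so BD runs at -30.40°; with |BD| = 19.6, D = (25.70, -15.21). ∠BDU = 49.5° gives DU at 100.1° from the x-axis; with |DU| = 24.1, U = (21.47, 8.513). ∠DUN = 75.7° gives UN at -155.6° from the x-axis; with |UN| = 28.0, N = (-4.026, -3.054). Then |TN| = |N − T| = 5.053.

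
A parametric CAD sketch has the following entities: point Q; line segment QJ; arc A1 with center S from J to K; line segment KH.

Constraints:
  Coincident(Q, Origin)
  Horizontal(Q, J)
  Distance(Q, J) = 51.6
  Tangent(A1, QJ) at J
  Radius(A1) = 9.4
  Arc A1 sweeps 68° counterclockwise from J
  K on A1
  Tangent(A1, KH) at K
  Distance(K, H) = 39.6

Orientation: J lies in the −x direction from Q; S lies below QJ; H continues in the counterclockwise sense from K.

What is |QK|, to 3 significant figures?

60.6

Q is at the origin; QJ is horizontal with |QJ| = 51.6 and J on the −x side, so J = (-51.6, 0.00). Tangency of A1 to QJ means the radius SJ is perpendicular to QJ, so S = J + (0, -9.4) = (-51.6, -9.40). On A1, J sits at bearing 90° from S; a 68° counterclockwise sweep puts K at bearing 158°, so K = S + 9.4·(cos 158°, sin 158°) = (-60.3, -5.88). Then |QK| = |K − Q| = 60.6.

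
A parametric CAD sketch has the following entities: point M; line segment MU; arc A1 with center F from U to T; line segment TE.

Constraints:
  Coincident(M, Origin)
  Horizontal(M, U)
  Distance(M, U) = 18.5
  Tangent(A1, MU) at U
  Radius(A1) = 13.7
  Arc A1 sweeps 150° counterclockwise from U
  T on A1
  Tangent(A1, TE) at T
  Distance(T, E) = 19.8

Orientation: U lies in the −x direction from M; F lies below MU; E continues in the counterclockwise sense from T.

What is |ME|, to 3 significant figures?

36.4

M is at the origin; M and U share the same y with |MU| = 18.5 and U on the −x side, so U = (-18.5, 0.00). Since A1 is tangent to MU there, FU ⟂ MU, so F = U + (0, -13.7) = (-18.5, -13.7). On A1, U sits at bearing 90° from F; a 150° counterclockwise sweep puts T at bearing 240°, so T = F + 13.7·(cos 240°, sin 240°) = (-25.4, -25.6). Tangency of A1 to TE means the radius FT is perpendicular to TE, so TE runs along (−sin 240°, cos 240°); with |TE| = 19.8, E = (-8.20, -35.5). Then |ME| = |E − M| = 36.4.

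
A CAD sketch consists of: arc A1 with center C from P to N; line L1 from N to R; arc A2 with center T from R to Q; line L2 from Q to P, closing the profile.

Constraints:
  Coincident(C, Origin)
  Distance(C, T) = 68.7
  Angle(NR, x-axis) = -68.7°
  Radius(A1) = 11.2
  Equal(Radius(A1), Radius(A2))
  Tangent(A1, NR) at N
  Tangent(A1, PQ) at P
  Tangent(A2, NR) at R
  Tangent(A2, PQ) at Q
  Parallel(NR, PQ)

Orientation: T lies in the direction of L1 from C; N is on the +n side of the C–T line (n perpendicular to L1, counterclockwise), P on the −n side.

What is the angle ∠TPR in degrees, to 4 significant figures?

8.799°

Tangency of A1 to both parallel lines with radius 11.2 puts N and P at C ± 11.2·n: N = (10.43, 4.068), P = (-10.43, -4.068). Equal radii place R and Q the same way about T: R = T + 11.2·n = (35.39, -59.94), Q = T − 11.2·n = (14.52, -68.08). Then cos ∠TPR = PT·PR / (|PT||PR|), giving 8.799°.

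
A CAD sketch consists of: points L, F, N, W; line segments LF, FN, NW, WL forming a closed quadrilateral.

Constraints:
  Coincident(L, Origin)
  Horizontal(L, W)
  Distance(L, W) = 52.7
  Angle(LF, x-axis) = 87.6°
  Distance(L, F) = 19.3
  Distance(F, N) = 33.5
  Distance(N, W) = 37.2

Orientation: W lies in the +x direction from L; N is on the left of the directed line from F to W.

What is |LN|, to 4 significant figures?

44.70

Checks: |FN| = 33.50 ✓; |NW| = 37.20 ✓.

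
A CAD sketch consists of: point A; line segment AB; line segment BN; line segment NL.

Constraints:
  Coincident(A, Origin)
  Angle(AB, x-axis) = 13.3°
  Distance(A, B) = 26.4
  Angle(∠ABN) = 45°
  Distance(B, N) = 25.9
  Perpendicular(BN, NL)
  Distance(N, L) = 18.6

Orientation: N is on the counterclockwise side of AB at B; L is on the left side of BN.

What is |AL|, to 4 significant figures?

7.233

A is at the origin; AB runs at 13.3° with length 26.4, so B = 26.4·(cos 13.3°, sin 13.3°) = (25.69, 6.073). ∠ABN = 45.0°, so BN runs at 13.3° + (180° − 45.0°) = 148.3° from the x-axis; with |BN| = 25.9, N = B + 25.9·(cos 148.3°, sin 148.3°) = (3.656, 19.68). The perpendicularity gives NL at right angles to BN; with |NL| = 18.6 on the left of BN, L = N + 18.6·(-0.5255, -0.8508) = (-6.118, 3.858). Then |AL| = |L − A| = 7.233.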